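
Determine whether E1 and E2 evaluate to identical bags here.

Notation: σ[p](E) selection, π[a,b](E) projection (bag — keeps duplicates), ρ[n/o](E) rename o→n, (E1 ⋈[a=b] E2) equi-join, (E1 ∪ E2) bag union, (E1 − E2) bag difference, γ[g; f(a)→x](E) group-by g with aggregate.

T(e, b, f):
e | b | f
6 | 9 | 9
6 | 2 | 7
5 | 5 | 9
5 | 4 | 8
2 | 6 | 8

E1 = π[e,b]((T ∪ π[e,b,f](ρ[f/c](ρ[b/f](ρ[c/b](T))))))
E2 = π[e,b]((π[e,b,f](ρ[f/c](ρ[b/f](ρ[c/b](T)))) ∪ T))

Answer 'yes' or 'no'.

E1 row counts bottom-up:
  T → 5
  T → 5
  ρ[c/b](T) → 5
  ρ[b/f](ρ[c/b](T)) → 5
  ρ[f/c](ρ[b/f](ρ[c/b](T))) → 5
  π[e,b,f](ρ[f/c](ρ[b/f](ρ[c/b](T)))) → 5
  (T ∪ π[e,b,f](ρ[f/c](ρ[b/f](ρ[c/b](T))))) → 10
  π[e,b]((T ∪ π[e,b,f](ρ[f/c](ρ[b/f](ρ[c/b](T)))))) → 10
E2 row counts bottom-up:
  T → 5
  ρ[c/b](T) → 5
  ρ[b/f](ρ[c/b](T)) → 5
  ρ[f/c](ρ[b/f](ρ[c/b](T))) → 5
  π[e,b,f](ρ[f/c](ρ[b/f](ρ[c/b](T)))) → 5
  T → 5
  (π[e,b,f](ρ[f/c](ρ[b/f](ρ[c/b](T)))) ∪ T) → 10
  π[e,b]((π[e,b,f](ρ[f/c](ρ[b/f](ρ[c/b](T)))) ∪ T)) → 10

E1 and E2 produce the same multiset:
e | b
2 | 6
2 | 8
5 | 4
5 | 5
5 | 8
5 | 9
6 | 2
6 | 7
6 | 9
6 | 9

yes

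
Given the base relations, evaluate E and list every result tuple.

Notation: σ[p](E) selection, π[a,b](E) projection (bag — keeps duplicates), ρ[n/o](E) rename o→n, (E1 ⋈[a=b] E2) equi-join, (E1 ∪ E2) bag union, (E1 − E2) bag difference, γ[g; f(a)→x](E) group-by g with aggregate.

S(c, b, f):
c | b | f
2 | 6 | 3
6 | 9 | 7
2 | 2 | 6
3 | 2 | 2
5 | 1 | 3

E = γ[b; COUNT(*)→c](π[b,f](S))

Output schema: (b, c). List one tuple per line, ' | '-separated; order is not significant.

Stepwise |·|:
  S → 5
  π[b,f](S) → 5
  γ[b; COUNT(*)→c](π[b,f](S)) → 4

== RESULT ==
b | c
1 | 1
2 | 2
6 | 1
9 | 1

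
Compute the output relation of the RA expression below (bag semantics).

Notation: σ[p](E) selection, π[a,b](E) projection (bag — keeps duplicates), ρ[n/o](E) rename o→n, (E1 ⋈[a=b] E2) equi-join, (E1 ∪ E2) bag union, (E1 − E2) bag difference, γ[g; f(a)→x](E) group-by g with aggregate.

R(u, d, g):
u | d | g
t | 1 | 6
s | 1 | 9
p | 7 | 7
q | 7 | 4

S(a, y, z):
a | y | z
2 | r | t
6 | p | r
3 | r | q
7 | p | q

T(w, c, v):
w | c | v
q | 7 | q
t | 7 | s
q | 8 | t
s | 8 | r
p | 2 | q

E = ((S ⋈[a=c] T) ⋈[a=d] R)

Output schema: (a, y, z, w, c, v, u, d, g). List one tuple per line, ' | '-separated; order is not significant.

Subexpression sizes:
  S → 4
  T → 5
  (S ⋈[a=c] T) → 3
  R → 4
  ((S ⋈[a=c] T) ⋈[a=d] R) → 4

== RESULT ==
a | y | z | w | c | v | u | d | g
7 | p | q | q | 7 | q | p | 7 | 7
7 | p | q | q | 7 | q | q | 7 | 4
7 | p | q | t | 7 | s | p | 7 | 7
7 | p | q | t | 7 | s | q | 7 | 4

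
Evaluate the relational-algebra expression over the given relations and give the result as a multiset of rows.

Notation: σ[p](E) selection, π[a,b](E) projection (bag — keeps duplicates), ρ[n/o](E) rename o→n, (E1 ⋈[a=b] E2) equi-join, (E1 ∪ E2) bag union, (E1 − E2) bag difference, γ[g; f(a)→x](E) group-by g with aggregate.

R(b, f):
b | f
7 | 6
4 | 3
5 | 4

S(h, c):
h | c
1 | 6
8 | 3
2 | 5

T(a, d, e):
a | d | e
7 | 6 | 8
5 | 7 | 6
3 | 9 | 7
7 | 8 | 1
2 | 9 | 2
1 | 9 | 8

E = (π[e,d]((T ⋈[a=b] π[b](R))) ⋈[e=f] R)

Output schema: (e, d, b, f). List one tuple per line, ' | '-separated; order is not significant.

Per-node cardinality:
  T → 6
  R → 3
  π[b](R) → 3
  (T ⋈[a=b] π[b](R)) → 3
  π[e,d]((T ⋈[a=b] π[b](R))) → 3
  R → 3
  (π[e,d]((T ⋈[a=b] π[b](R))) ⋈[e=f] R) → 1

== RESULT ==
e | d | b | f
6 | 7 | 7 | 6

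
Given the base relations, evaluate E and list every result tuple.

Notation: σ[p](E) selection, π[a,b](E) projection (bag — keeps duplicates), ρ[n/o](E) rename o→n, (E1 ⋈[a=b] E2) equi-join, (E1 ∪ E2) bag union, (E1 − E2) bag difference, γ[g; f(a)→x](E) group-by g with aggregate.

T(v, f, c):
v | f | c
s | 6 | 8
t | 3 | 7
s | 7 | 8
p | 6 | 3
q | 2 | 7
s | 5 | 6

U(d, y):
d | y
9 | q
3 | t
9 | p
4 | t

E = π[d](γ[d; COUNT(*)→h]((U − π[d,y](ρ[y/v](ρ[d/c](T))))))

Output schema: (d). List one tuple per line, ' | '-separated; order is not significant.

Row counts bottom-up:
  U → 4
  T → 6
  ρ[d/c](T) → 6
  ρ[y/v](ρ[d/c](T)) → 6
  π[d,y](ρ[y/v](ρ[d/c](T))) → 6
  (U − π[d,y](ρ[y/v](ρ[d/c](T)))) → 4
  γ[d; COUNT(*)→h]((U − π[d,y](ρ[y/v](ρ[d/c](T))))) → 3
  π[d](γ[d; COUNT(*)→h]((U − π[d,y](ρ[y/v](ρ[d/c](T)))))) → 3

== RESULT ==
d
3
4
9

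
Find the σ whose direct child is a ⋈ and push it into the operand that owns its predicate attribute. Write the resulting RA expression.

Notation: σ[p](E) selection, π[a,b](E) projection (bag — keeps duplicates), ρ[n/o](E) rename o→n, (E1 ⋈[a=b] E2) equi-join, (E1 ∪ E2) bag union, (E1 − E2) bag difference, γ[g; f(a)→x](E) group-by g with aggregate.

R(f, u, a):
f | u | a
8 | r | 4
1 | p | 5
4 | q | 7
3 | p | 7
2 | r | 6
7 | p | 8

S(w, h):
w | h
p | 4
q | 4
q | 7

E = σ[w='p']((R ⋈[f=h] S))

σ filters on w, owned by the right side.
E' = (R ⋈[f=h] σ[w='p'](S))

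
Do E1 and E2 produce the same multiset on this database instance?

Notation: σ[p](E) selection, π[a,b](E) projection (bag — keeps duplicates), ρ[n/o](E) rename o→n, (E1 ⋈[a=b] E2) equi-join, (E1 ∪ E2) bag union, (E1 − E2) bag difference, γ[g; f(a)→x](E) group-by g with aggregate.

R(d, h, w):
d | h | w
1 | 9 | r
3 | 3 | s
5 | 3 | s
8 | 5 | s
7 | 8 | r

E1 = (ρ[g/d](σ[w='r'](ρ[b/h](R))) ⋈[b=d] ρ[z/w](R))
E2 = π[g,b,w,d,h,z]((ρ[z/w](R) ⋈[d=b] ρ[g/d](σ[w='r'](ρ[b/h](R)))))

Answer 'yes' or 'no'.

E1 row counts bottom-up:
  R → 5
  ρ[b/h](R) → 5
  σ[w='r'](ρ[b/h](R)) → 2
  ρ[g/d](σ[w='r'](ρ[b/h](R))) → 2
  R → 5
  ρ[z/w](R) → 5
  (ρ[g/d](σ[w='r'](ρ[b/h](R))) ⋈[b=d] ρ[z/w](R)) → 1
E2 row counts bottom-up:
  R → 5
  ρ[z/w](R) → 5
  R → 5
  ρ[b/h](R) → 5
  σ[w='r'](ρ[b/h](R)) → 2
  ρ[g/d](σ[w='r'](ρ[b/h](R))) → 2
  (ρ[z/w](R) ⋈[d=b] ρ[g/d](σ[w='r'](ρ[b/h](R)))) → 1
  π[g,b,w,d,h,z]((ρ[z/w](R) ⋈[d=b] ρ[g/d](σ[w='r'](ρ[b/h](R))))) → 1

E1 and E2 produce the same multiset:
g | b | w | d | h | z
7 | 8 | r | 8 | 5 | s

yes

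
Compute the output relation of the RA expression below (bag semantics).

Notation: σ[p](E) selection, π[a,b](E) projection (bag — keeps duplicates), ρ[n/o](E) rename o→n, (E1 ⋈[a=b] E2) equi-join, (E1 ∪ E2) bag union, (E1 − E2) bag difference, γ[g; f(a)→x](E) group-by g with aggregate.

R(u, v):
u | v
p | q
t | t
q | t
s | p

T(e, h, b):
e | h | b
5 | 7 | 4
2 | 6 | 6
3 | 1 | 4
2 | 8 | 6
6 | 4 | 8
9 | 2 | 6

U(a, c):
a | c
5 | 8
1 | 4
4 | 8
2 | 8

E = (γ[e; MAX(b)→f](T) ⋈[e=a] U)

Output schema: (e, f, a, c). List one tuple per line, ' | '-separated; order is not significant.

Row counts bottom-up:
  T → 6
  γ[e; MAX(b)→f](T) → 5
  U → 4
  (γ[e; MAX(b)→f](T) ⋈[e=a] U) → 2

== RESULT ==
e | f | a | c
2 | 6 | 2 | 8
5 | 4 | 5 | 8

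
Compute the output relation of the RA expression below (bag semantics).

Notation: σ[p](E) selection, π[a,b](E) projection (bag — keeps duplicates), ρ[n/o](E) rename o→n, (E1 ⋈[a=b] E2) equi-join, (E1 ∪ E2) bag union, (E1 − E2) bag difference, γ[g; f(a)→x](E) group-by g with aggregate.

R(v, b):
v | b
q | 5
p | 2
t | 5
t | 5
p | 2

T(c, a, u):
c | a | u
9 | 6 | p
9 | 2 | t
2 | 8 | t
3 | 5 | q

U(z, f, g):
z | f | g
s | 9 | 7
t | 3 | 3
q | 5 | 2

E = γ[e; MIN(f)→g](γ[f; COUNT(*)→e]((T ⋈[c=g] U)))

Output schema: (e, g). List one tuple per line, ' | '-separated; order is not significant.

Stepwise |·|:
  T → 4
  U → 3
  (T ⋈[c=g] U) → 2
  γ[f; COUNT(*)→e]((T ⋈[c=g] U)) → 2
  γ[e; MIN(f)→g](γ[f; COUNT(*)→e]((T ⋈[c=g] U))) → 1

== RESULT ==
e | g
1 | 3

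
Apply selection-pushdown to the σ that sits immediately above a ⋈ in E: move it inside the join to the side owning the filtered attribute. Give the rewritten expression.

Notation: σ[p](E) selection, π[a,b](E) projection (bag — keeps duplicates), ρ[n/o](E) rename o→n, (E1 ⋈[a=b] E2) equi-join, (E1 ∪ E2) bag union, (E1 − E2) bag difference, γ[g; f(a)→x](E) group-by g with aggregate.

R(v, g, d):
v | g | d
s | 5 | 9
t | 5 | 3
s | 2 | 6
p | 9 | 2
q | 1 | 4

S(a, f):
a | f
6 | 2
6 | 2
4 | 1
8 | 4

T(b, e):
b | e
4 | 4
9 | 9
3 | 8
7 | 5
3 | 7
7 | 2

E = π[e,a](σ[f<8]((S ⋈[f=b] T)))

σ filters on f, owned by the left side.
E' = π[e,a]((σ[f<8](S) ⋈[f=b] T))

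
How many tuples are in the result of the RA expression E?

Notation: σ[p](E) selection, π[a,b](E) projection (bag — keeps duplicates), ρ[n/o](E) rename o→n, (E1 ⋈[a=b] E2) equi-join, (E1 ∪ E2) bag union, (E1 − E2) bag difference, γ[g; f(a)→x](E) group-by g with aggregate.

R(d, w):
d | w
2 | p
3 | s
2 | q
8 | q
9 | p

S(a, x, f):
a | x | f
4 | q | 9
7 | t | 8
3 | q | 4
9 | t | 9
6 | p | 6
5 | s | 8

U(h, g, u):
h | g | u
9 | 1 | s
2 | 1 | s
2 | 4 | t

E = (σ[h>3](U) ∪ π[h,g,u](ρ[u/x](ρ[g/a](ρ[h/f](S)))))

Row counts bottom-up:
  U → 3
  σ[h>3](U) → 1
  S → 6
  ρ[h/f](S) → 6
  ρ[g/a](ρ[h/f](S)) → 6
  ρ[u/x](ρ[g/a](ρ[h/f](S))) → 6
  π[h,g,u](ρ[u/x](ρ[g/a](ρ[h/f](S)))) → 6
  (σ[h>3](U) ∪ π[h,g,u](ρ[u/x](ρ[g/a](ρ[h/f](S))))) → 7

|E| = 7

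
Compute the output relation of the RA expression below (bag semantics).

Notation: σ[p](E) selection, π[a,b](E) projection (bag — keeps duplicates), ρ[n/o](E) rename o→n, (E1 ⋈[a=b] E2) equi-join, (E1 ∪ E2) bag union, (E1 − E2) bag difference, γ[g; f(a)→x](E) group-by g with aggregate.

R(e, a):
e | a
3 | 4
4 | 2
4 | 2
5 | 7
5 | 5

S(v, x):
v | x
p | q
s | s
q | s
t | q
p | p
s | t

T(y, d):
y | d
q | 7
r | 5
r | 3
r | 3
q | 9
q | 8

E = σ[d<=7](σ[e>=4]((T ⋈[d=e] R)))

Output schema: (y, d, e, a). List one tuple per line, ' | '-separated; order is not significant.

Per-node cardinality:
  T → 6
  R → 5
  (T ⋈[d=e] R) → 4
  σ[e>=4]((T ⋈[d=e] R)) → 2
  σ[d<=7](σ[e>=4]((T ⋈[d=e] R))) → 2

== RESULT ==
y | d | e | a
r | 5 | 5 | 5
r | 5 | 5 | 7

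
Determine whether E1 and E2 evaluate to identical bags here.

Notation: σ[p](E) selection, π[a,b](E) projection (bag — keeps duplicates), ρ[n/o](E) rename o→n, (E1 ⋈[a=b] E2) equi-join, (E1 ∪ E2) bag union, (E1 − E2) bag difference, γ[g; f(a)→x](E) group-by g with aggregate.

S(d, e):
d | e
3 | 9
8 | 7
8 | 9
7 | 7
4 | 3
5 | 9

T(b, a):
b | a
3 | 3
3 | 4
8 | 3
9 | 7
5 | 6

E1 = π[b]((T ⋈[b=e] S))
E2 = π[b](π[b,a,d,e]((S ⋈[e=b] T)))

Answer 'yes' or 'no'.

E1 row counts bottom-up:
  T → 5
  S → 6
  (T ⋈[b=e] S) → 5
  π[b]((T ⋈[b=e] S)) → 5
E2 row counts bottom-up:
  S → 6
  T → 5
  (S ⋈[e=b] T) → 5
  π[b,a,d,e]((S ⋈[e=b] T)) → 5
  π[b](π[b,a,d,e]((S ⋈[e=b] T))) → 5

E1 and E2 produce the same multiset:
b
3
3
9
9
9

yes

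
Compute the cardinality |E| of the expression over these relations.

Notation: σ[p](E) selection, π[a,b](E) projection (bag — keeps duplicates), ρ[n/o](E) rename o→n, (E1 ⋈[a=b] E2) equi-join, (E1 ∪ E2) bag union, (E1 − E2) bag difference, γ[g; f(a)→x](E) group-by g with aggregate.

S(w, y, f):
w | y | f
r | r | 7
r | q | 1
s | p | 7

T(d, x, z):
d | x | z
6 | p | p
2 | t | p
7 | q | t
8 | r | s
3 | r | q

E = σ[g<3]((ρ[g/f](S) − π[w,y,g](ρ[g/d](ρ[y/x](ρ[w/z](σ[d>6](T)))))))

Row counts bottom-up:
  S → 3
  ρ[g/f](S) → 3
  T → 5
  σ[d>6](T) → 2
  ρ[w/z](σ[d>6](T)) → 2
  ρ[y/x](ρ[w/z](σ[d>6](T))) → 2
  ρ[g/d](ρ[y/x](ρ[w/z](σ[d>6](T)))) → 2
  π[w,y,g](ρ[g/d](ρ[y/x](ρ[w/z](σ[d>6](T))))) → 2
  (ρ[g/f](S) − π[w,y,g](ρ[g/d](ρ[y/x](ρ[w/z](σ[d>6](T)))))) → 3
  σ[g<3]((ρ[g/f](S) − π[w,y,g](ρ[g/d](ρ[y/x](ρ[w/z](σ[d>6](T))))))) → 1

|E| = 1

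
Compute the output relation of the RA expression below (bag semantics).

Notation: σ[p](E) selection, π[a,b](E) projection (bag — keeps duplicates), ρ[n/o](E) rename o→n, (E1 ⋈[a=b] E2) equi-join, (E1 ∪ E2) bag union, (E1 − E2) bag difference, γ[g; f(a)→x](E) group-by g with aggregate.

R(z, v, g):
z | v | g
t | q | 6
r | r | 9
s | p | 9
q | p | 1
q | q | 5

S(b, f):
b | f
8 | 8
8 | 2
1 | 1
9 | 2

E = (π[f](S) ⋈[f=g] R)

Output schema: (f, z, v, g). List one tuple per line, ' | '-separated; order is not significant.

Per-node cardinality:
  S → 4
  π[f](S) → 4
  R → 5
  (π[f](S) ⋈[f=g] R) → 1

== RESULT ==
f | z | v | g
1 | q | p | 1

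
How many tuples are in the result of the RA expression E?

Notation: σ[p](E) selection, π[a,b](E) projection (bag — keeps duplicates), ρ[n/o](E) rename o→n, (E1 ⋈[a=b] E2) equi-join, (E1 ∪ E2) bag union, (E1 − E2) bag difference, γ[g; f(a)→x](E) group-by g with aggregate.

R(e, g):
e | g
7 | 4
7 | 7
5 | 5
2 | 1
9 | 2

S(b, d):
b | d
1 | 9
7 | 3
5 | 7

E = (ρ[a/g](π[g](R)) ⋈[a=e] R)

Subexpression sizes:
  R → 5
  π[g](R) → 5
  ρ[a/g](π[g](R)) → 5
  R → 5
  (ρ[a/g](π[g](R)) ⋈[a=e] R) → 4

|E| = 4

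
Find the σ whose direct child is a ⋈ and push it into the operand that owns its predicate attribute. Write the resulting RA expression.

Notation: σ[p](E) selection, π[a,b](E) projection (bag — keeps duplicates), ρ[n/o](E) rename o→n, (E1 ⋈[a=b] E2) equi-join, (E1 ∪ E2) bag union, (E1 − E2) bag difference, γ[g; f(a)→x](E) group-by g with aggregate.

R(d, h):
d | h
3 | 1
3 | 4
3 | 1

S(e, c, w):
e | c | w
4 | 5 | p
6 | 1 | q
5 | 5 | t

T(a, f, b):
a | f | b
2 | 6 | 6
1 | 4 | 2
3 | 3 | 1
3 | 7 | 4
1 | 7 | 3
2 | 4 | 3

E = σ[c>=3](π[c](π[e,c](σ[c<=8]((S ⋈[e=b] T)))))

σ filters on c, owned by the left side.
E' = σ[c>=3](π[c](π[e,c]((σ[c<=8](S) ⋈[e=b] T))))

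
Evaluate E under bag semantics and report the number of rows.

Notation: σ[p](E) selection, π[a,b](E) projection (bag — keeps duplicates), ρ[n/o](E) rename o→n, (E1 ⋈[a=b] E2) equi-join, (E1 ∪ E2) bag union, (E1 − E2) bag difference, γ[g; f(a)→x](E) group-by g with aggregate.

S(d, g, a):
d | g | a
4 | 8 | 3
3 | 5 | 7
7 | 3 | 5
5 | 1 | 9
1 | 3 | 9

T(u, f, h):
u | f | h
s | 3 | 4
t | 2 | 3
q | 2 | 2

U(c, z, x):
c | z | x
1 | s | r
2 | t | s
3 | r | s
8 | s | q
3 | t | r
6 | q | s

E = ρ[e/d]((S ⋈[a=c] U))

Subexpression sizes:
  S → 5
  U → 6
  (S ⋈[a=c] U) → 2
  ρ[e/d]((S ⋈[a=c] U)) → 2

|E| = 2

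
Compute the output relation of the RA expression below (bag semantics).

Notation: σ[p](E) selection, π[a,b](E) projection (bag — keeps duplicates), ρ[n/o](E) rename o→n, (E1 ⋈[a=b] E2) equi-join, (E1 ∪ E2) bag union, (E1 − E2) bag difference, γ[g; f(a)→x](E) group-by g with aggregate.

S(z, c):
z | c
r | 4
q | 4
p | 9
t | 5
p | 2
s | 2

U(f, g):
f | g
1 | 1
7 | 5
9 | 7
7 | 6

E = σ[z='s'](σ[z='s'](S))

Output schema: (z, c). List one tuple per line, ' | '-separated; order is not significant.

Stepwise |·|:
  S → 6
  σ[z='s'](S) → 1
  σ[z='s'](σ[z='s'](S)) → 1

== RESULT ==
z | c
s | 2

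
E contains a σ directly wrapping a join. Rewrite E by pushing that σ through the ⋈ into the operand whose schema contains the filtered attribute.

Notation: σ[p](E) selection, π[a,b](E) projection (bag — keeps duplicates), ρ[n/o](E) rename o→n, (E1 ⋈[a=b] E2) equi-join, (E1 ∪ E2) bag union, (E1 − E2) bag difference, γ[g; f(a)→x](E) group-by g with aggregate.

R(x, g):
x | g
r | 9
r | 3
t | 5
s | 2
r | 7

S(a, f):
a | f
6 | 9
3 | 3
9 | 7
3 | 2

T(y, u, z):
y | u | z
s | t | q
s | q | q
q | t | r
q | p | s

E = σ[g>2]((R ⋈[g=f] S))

σ filters on g, owned by the left side.
E' = (σ[g>2](R) ⋈[g=f] S)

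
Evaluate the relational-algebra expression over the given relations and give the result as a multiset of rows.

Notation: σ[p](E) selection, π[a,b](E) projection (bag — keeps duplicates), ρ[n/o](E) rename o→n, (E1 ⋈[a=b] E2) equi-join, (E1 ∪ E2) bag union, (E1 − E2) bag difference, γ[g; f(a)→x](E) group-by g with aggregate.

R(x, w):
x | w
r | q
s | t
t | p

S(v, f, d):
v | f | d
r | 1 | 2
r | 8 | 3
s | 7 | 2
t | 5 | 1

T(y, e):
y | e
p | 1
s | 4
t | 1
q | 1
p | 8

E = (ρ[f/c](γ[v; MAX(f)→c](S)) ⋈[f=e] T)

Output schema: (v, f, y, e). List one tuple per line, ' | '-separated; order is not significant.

Subexpression sizes:
  S → 4
  γ[v; MAX(f)→c](S) → 3
  ρ[f/c](γ[v; MAX(f)→c](S)) → 3
  T → 5
  (ρ[f/c](γ[v; MAX(f)→c](S)) ⋈[f=e] T) → 1

== RESULT ==
v | f | y | e
r | 8 | p | 8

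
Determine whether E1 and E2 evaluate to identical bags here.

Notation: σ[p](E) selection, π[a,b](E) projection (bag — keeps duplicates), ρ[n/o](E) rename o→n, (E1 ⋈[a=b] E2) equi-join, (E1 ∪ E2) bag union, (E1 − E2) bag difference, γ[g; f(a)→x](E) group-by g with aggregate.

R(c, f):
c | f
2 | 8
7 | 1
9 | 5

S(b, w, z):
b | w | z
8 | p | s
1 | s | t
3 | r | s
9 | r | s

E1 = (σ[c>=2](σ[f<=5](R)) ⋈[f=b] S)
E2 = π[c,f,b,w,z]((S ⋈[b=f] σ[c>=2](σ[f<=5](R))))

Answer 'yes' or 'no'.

E1 stepwise |·|:
  R → 3
  σ[f<=5](R) → 2
  σ[c>=2](σ[f<=5](R)) → 2
  S → 4
  (σ[c>=2](σ[f<=5](R)) ⋈[f=b] S) → 1
E2 stepwise |·|:
  S → 4
  R → 3
  σ[f<=5](R) → 2
  σ[c>=2](σ[f<=5](R)) → 2
  (S ⋈[b=f] σ[c>=2](σ[f<=5](R))) → 1
  π[c,f,b,w,z]((S ⋈[b=f] σ[c>=2](σ[f<=5](R)))) → 1

E1 and E2 produce the same multiset:
c | f | b | w | z
7 | 1 | 1 | s | t

yes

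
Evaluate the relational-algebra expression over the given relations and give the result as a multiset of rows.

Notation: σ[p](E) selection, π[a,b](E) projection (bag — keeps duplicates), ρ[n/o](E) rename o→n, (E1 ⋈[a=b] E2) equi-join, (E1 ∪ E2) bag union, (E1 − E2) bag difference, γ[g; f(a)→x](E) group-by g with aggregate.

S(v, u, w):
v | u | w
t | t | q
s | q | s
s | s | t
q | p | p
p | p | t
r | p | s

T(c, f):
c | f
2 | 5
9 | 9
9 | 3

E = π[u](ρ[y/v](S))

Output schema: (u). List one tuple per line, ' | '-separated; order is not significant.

Row counts bottom-up:
  S → 6
  ρ[y/v](S) → 6
  π[u](ρ[y/v](S)) → 6

== RESULT ==
u
p
p
p
q
s
t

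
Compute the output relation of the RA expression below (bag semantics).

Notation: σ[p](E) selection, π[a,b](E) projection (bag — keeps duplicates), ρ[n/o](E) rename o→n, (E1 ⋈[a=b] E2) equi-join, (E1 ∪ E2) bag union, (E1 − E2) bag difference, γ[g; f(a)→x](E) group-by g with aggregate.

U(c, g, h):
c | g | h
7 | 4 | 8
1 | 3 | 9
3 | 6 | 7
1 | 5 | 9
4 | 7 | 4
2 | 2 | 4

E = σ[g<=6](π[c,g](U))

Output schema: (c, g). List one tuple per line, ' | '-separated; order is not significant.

Subexpression sizes:
  U → 6
  π[c,g](U) → 6
  σ[g<=6](π[c,g](U)) → 5

== RESULT ==
c | g
1 | 3
1 | 5
2 | 2
3 | 6
7 | 4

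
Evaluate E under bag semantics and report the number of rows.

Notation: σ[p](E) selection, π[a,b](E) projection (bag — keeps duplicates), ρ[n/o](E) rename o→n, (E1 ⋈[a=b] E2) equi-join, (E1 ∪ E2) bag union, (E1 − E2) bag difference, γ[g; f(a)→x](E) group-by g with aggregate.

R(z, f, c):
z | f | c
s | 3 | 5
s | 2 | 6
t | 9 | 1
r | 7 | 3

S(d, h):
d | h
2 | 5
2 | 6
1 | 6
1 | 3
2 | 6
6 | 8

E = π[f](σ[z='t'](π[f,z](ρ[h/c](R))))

Subexpression sizes:
  R → 4
  ρ[h/c](R) → 4
  π[f,z](ρ[h/c](R)) → 4
  σ[z='t'](π[f,z](ρ[h/c](R))) → 1
  π[f](σ[z='t'](π[f,z](ρ[h/c](R)))) → 1

|E| = 1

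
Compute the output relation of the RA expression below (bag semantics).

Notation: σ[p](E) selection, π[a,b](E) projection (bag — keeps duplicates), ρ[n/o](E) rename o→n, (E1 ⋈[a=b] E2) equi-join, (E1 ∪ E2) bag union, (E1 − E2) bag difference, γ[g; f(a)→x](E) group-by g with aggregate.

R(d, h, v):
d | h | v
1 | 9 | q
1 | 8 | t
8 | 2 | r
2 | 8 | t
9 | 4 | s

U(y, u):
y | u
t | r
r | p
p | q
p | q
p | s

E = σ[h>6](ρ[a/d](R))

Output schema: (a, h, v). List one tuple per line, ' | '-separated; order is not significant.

Row counts bottom-up:
  R → 5
  ρ[a/d](R) → 5
  σ[h>6](ρ[a/d](R)) → 3

== RESULT ==
a | h | v
1 | 8 | t
1 | 9 | q
2 | 8 | t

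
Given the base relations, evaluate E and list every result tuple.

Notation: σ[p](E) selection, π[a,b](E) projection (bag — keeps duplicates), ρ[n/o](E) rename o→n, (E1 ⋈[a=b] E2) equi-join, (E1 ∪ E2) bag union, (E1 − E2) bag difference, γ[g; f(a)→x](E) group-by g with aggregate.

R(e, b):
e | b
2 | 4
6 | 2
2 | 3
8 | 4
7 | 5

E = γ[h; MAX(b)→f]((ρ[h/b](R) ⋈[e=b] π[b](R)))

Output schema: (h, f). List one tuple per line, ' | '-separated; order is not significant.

Subexpression sizes:
  R → 5
  ρ[h/b](R) → 5
  R → 5
  π[b](R) → 5
  (ρ[h/b](R) ⋈[e=b] π[b](R)) → 2
  γ[h; MAX(b)→f]((ρ[h/b](R) ⋈[e=b] π[b](R))) → 2

== RESULT ==
h | f
3 | 2
4 | 2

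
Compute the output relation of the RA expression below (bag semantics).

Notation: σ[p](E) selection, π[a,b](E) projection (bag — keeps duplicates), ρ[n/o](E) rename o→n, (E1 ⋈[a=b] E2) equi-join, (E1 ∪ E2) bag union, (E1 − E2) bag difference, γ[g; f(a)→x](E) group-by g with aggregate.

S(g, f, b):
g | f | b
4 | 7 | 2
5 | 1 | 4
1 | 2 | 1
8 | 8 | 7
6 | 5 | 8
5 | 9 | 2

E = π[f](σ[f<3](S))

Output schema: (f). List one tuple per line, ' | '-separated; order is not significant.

Per-node cardinality:
  S → 6
  σ[f<3](S) → 2
  π[f](σ[f<3](S)) → 2

== RESULT ==
f
1
2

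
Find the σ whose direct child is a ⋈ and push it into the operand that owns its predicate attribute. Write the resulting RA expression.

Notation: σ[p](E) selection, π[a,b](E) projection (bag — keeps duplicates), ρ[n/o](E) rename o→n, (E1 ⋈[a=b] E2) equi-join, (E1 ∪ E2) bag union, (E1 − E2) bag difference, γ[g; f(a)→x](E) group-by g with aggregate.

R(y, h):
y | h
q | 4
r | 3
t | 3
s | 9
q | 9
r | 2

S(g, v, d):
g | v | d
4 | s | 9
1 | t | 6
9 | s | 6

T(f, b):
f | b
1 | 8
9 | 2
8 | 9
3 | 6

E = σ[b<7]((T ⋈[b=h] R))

σ filters on b, owned by the left side.
E' = (σ[b<7](T) ⋈[b=h] R)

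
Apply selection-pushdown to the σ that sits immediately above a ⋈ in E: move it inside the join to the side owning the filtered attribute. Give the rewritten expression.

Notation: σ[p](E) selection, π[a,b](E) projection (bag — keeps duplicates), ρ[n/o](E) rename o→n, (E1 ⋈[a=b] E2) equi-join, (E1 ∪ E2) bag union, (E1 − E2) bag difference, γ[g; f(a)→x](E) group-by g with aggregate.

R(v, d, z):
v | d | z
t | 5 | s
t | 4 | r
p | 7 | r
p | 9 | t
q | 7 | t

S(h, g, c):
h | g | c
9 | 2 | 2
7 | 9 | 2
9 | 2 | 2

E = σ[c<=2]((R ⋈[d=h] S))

σ filters on c, owned by the right side.
E' = (R ⋈[d=h] σ[c<=2](S))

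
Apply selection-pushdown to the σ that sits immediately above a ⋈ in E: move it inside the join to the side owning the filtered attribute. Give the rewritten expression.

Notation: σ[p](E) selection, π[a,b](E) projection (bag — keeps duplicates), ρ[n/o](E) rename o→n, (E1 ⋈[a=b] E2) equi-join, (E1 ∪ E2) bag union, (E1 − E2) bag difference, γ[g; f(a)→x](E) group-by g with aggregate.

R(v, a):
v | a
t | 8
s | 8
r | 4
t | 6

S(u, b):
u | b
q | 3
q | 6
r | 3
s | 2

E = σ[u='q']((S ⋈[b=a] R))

σ filters on u, owned by the left side.
E' = (σ[u='q'](S) ⋈[b=a] R)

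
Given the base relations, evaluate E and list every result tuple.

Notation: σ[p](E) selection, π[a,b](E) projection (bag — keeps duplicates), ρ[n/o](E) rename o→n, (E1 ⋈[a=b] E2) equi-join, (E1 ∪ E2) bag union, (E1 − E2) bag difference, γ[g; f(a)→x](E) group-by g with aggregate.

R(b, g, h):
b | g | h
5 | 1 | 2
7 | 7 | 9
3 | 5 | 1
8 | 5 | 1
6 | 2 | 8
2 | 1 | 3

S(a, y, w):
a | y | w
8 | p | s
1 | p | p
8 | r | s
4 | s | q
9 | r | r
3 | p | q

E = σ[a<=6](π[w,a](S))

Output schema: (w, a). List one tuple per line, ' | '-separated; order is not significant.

Stepwise |·|:
  S → 6
  π[w,a](S) → 6
  σ[a<=6](π[w,a](S)) → 3

== RESULT ==
w | a
p | 1
q | 3
q | 4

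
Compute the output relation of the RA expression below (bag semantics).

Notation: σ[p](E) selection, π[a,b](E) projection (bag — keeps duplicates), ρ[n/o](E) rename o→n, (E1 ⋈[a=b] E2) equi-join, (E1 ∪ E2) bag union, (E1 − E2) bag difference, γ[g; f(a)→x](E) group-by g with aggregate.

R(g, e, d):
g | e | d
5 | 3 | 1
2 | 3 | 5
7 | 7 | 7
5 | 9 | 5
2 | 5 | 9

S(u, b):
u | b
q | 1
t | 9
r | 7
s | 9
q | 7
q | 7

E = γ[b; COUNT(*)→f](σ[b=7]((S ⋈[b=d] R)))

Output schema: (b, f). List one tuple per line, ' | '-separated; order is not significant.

Per-node cardinality:
  S → 6
  R → 5
  (S ⋈[b=d] R) → 6
  σ[b=7]((S ⋈[b=d] R)) → 3
  γ[b; COUNT(*)→f](σ[b=7]((S ⋈[b=d] R))) → 1

== RESULT ==
b | f
7 | 3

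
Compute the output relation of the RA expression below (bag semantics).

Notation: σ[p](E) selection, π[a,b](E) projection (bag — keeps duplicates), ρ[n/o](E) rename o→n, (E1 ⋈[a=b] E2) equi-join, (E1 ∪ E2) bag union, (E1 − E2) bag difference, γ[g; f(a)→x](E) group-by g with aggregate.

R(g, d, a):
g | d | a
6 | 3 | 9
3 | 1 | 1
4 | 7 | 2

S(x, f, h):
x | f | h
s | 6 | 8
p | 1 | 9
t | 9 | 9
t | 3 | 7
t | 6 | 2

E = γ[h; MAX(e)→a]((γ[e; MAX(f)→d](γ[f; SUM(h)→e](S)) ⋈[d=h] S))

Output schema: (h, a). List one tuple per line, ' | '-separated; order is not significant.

Subexpression sizes:
  S → 5
  γ[f; SUM(h)→e](S) → 4
  γ[e; MAX(f)→d](γ[f; SUM(h)→e](S)) → 3
  S → 5
  (γ[e; MAX(f)→d](γ[f; SUM(h)→e](S)) ⋈[d=h] S) → 2
  γ[h; MAX(e)→a]((γ[e; MAX(f)→d](γ[f; SUM(h)→e](S)) ⋈[d=h] S)) → 1

== RESULT ==
h | a
9 | 9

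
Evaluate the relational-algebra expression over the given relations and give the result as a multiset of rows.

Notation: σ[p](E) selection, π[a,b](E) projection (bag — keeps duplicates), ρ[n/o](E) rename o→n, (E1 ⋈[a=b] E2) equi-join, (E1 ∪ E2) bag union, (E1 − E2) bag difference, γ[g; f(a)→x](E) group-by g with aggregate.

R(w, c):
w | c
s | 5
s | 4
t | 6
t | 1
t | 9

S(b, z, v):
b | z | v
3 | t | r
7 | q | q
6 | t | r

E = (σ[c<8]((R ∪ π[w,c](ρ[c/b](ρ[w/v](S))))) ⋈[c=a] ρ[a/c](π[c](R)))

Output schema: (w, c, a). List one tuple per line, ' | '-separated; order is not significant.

Stepwise |·|:
  R → 5
  S → 3
  ρ[w/v](S) → 3
  ρ[c/b](ρ[w/v](S)) → 3
  π[w,c](ρ[c/b](ρ[w/v](S))) → 3
  (R ∪ π[w,c](ρ[c/b](ρ[w/v](S)))) → 8
  σ[c<8]((R ∪ π[w,c](ρ[c/b](ρ[w/v](S))))) → 7
  R → 5
  π[c](R) → 5
  ρ[a/c](π[c](R)) → 5
  (σ[c<8]((R ∪ π[w,c](ρ[c/b](ρ[w/v](S))))) ⋈[c=a] ρ[a/c](π[c](R))) → 5

== RESULT ==
w | c | a
r | 6 | 6
s | 4 | 4
s | 5 | 5
t | 1 | 1
t | 6 | 6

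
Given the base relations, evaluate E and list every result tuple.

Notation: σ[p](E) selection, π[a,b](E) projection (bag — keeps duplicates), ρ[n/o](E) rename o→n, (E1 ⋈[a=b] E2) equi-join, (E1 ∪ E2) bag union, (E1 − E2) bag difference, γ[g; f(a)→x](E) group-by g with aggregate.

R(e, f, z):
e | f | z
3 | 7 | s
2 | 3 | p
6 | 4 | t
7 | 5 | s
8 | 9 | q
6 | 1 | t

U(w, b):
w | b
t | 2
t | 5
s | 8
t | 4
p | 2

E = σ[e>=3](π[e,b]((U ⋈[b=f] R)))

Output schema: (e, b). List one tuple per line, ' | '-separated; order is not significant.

Subexpression sizes:
  U → 5
  R → 6
  (U ⋈[b=f] R) → 2
  π[e,b]((U ⋈[b=f] R)) → 2
  σ[e>=3](π[e,b]((U ⋈[b=f] R))) → 2

== RESULT ==
e | b
6 | 4
7 | 5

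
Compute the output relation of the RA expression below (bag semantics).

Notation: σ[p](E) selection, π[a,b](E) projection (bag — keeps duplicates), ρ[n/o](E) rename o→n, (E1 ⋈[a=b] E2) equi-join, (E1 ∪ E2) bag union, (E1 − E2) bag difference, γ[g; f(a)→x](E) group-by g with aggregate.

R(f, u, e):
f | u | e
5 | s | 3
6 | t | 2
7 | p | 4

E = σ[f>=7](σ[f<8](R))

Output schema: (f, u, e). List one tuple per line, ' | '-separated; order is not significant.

Per-node cardinality:
  R → 3
  σ[f<8](R) → 3
  σ[f>=7](σ[f<8](R)) → 1

== RESULT ==
f | u | e
7 | p | 4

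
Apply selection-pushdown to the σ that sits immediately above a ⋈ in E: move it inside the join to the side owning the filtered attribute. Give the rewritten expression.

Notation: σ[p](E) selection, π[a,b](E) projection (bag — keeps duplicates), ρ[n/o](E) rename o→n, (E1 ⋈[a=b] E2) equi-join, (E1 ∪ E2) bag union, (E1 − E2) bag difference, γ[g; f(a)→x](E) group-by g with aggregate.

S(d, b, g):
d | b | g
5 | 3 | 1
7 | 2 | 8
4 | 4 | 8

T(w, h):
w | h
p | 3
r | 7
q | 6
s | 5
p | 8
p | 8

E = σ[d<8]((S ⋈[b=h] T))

σ filters on d, owned by the left side.
E' = (σ[d<8](S) ⋈[b=h] T)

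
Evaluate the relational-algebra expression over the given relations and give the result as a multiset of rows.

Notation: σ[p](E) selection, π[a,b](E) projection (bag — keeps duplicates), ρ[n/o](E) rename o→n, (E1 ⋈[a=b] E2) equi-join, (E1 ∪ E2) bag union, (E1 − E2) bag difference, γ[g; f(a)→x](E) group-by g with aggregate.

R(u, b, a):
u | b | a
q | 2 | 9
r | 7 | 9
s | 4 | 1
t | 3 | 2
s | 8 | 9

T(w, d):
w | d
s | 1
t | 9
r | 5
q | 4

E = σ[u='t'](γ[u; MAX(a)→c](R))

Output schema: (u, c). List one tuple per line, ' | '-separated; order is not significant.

Stepwise |·|:
  R → 5
  γ[u; MAX(a)→c](R) → 4
  σ[u='t'](γ[u; MAX(a)→c](R)) → 1

== RESULT ==
u | c
t | 2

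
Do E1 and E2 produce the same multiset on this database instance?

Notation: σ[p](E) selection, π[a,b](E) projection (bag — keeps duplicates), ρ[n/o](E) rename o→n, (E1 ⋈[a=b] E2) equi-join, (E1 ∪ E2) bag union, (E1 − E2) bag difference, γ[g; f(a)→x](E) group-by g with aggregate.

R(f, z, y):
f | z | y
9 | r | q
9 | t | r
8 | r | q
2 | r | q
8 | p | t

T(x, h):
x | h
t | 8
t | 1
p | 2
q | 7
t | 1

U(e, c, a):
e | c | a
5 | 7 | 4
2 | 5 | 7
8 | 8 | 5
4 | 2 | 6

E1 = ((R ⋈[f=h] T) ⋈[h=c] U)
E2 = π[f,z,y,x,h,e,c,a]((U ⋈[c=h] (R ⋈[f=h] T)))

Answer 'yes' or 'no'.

E1 per-node cardinality:
  R → 5
  T → 5
  (R ⋈[f=h] T) → 3
  U → 4
  ((R ⋈[f=h] T) ⋈[h=c] U) → 3
E2 per-node cardinality:
  U → 4
  R → 5
  T → 5
  (R ⋈[f=h] T) → 3
  (U ⋈[c=h] (R ⋈[f=h] T)) → 3
  π[f,z,y,x,h,e,c,a]((U ⋈[c=h] (R ⋈[f=h] T))) → 3

E1 and E2 produce the same multiset:
f | z | y | x | h | e | c | a
2 | r | q | p | 2 | 4 | 2 | 6
8 | p | t | t | 8 | 8 | 8 | 5
8 | r | q | t | 8 | 8 | 8 | 5

yes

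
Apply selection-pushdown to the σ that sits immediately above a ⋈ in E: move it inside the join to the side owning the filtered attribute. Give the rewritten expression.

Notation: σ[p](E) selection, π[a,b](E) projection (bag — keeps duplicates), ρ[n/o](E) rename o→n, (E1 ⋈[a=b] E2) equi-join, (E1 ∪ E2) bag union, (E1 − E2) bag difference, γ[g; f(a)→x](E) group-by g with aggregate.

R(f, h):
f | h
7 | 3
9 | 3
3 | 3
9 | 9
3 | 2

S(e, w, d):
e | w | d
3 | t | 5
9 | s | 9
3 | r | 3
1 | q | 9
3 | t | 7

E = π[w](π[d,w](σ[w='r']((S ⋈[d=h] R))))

σ filters on w, owned by the left side.
E' = π[w](π[d,w]((σ[w='r'](S) ⋈[d=h] R)))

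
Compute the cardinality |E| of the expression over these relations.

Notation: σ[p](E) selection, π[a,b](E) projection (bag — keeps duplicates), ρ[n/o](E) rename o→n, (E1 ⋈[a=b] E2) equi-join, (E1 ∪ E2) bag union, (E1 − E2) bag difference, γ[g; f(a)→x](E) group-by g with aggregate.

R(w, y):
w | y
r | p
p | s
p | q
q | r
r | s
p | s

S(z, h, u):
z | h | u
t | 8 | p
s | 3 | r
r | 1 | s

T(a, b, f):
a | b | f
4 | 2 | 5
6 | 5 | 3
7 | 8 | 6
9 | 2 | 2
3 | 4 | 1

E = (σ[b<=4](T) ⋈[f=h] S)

Per-node cardinality:
  T → 5
  σ[b<=4](T) → 3
  S → 3
  (σ[b<=4](T) ⋈[f=h] S) → 1

|E| = 1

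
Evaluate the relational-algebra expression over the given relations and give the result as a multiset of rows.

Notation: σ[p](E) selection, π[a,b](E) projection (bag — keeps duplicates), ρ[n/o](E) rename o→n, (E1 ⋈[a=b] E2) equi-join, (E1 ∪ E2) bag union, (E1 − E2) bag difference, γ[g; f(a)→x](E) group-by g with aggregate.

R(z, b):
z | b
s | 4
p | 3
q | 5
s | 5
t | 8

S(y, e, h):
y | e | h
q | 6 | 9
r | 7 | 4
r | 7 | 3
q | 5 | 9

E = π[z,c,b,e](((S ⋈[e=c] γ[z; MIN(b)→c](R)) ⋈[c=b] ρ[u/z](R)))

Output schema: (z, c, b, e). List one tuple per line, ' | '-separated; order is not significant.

Row counts bottom-up:
  S → 4
  R → 5
  γ[z; MIN(b)→c](R) → 4
  (S ⋈[e=c] γ[z; MIN(b)→c](R)) → 1
  R → 5
  ρ[u/z](R) → 5
  ((S ⋈[e=c] γ[z; MIN(b)→c](R)) ⋈[c=b] ρ[u/z](R)) → 2
  π[z,c,b,e](((S ⋈[e=c] γ[z; MIN(b)→c](R)) ⋈[c=b] ρ[u/z](R))) → 2

== RESULT ==
z | c | b | e
q | 5 | 5 | 5
q | 5 | 5 | 5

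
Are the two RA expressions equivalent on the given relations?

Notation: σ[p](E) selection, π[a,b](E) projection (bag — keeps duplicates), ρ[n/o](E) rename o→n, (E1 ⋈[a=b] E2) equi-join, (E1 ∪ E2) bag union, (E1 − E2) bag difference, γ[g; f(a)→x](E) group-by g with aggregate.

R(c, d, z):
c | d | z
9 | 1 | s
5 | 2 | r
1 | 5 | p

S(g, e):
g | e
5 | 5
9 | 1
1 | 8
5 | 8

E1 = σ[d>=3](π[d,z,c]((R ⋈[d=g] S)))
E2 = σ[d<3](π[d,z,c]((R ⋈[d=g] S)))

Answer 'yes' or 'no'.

E1 subexpression sizes:
  R → 3
  S → 4
  (R ⋈[d=g] S) → 3
  π[d,z,c]((R ⋈[d=g] S)) → 3
  σ[d>=3](π[d,z,c]((R ⋈[d=g] S))) → 2
E2 subexpression sizes:
  R → 3
  S → 4
  (R ⋈[d=g] S) → 3
  π[d,z,c]((R ⋈[d=g] S)) → 3
  σ[d<3](π[d,z,c]((R ⋈[d=g] S))) → 1

E1 result:
d | z | c
5 | p | 1
5 | p | 1
E2 result:
d | z | c
1 | s | 9
Witness: (1, 's', 9) appears 0× in E1 but 1× in E2.

no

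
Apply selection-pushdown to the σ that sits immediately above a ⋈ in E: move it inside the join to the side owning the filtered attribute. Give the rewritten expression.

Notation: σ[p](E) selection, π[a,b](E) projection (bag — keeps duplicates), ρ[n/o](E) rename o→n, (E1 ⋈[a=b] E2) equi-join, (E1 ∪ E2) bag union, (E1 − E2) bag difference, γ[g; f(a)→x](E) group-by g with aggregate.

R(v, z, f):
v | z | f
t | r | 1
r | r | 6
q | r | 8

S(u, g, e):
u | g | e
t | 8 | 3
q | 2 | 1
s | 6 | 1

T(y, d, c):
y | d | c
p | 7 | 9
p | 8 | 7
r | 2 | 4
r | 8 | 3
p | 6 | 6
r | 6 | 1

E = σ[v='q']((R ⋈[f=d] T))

σ filters on v, owned by the left side.
E' = (σ[v='q'](R) ⋈[f=d] T)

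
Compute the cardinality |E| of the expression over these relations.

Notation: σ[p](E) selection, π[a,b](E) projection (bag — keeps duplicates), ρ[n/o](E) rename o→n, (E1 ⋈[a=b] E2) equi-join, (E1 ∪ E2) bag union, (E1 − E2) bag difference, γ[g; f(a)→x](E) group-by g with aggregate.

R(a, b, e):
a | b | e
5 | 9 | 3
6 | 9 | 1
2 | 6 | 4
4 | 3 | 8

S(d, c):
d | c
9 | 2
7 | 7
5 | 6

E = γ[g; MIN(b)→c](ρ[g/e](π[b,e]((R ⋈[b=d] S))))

Subexpression sizes:
  R → 4
  S → 3
  (R ⋈[b=d] S) → 2
  π[b,e]((R ⋈[b=d] S)) → 2
  ρ[g/e](π[b,e]((R ⋈[b=d] S))) → 2
  γ[g; MIN(b)→c](ρ[g/e](π[b,e]((R ⋈[b=d] S)))) → 2

|E| = 2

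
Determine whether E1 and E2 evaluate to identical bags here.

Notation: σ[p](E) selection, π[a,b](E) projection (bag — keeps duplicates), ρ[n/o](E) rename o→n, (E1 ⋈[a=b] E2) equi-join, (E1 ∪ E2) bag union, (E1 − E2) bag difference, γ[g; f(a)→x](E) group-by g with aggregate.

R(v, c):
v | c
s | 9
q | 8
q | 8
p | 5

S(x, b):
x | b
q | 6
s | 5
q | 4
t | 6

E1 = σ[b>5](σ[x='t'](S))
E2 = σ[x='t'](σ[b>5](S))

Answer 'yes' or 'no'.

E1 subexpression sizes:
  S → 4
  σ[x='t'](S) → 1
  σ[b>5](σ[x='t'](S)) → 1
E2 subexpression sizes:
  S → 4
  σ[b>5](S) → 2
  σ[x='t'](σ[b>5](S)) → 1

E1 and E2 produce the same multiset:
x | b
t | 6

yes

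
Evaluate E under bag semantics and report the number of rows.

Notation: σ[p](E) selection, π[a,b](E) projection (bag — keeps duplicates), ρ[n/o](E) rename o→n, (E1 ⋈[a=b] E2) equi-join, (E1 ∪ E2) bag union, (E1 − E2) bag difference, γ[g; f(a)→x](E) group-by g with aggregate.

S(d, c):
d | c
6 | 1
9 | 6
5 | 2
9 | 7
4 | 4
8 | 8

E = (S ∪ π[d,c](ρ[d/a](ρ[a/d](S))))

Row counts bottom-up:
  S → 6
  S → 6
  ρ[a/d](S) → 6
  ρ[d/a](ρ[a/d](S)) → 6
  π[d,c](ρ[d/a](ρ[a/d](S))) → 6
  (S ∪ π[d,c](ρ[d/a](ρ[a/d](S)))) → 12

|E| = 12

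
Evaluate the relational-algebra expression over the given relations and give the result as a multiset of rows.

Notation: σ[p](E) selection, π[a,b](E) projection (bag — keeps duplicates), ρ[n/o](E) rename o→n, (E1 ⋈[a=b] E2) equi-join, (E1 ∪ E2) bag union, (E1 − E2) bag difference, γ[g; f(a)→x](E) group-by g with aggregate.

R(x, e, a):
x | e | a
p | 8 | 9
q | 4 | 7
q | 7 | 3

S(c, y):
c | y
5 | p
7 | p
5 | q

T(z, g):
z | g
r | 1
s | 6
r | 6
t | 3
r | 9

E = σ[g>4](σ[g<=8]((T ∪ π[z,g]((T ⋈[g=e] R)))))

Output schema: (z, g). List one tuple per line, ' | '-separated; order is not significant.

Subexpression sizes:
  T → 5
  T → 5
  R → 3
  (T ⋈[g=e] R) → 0
  π[z,g]((T ⋈[g=e] R)) → 0
  (T ∪ π[z,g]((T ⋈[g=e] R))) → 5
  σ[g<=8]((T ∪ π[z,g]((T ⋈[g=e] R)))) → 4
  σ[g>4](σ[g<=8]((T ∪ π[z,g]((T ⋈[g=e] R))))) → 2

== RESULT ==
z | g
r | 6
s | 6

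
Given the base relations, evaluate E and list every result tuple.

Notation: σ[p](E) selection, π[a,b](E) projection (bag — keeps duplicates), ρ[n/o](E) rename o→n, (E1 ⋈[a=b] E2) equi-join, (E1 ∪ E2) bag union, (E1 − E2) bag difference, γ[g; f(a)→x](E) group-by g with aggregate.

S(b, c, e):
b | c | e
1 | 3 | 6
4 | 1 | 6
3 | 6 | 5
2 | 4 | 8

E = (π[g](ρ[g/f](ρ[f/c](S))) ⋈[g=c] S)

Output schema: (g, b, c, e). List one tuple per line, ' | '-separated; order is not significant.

Row counts bottom-up:
  S → 4
  ρ[f/c](S) → 4
  ρ[g/f](ρ[f/c](S)) → 4
  π[g](ρ[g/f](ρ[f/c](S))) → 4
  S → 4
  (π[g](ρ[g/f](ρ[f/c](S))) ⋈[g=c] S) → 4

== RESULT ==
g | b | c | e
1 | 4 | 1 | 6
3 | 1 | 3 | 6
4 | 2 | 4 | 8
6 | 3 | 6 | 5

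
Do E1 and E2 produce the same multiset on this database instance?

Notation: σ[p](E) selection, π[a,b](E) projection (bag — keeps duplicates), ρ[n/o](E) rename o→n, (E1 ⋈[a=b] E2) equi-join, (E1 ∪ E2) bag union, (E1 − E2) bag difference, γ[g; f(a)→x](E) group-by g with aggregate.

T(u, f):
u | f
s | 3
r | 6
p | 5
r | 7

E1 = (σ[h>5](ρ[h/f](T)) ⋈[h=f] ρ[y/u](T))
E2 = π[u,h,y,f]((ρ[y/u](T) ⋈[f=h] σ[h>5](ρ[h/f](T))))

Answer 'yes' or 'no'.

E1 row counts bottom-up:
  T → 4
  ρ[h/f](T) → 4
  σ[h>5](ρ[h/f](T)) → 2
  T → 4
  ρ[y/u](T) → 4
  (σ[h>5](ρ[h/f](T)) ⋈[h=f] ρ[y/u](T)) → 2
E2 row counts bottom-up:
  T → 4
  ρ[y/u](T) → 4
  T → 4
  ρ[h/f](T) → 4
  σ[h>5](ρ[h/f](T)) → 2
  (ρ[y/u](T) ⋈[f=h] σ[h>5](ρ[h/f](T))) → 2
  π[u,h,y,f]((ρ[y/u](T) ⋈[f=h] σ[h>5](ρ[h/f](T)))) → 2

E1 and E2 produce the same multiset:
u | h | y | f
r | 6 | r | 6
r | 7 | r | 7

yes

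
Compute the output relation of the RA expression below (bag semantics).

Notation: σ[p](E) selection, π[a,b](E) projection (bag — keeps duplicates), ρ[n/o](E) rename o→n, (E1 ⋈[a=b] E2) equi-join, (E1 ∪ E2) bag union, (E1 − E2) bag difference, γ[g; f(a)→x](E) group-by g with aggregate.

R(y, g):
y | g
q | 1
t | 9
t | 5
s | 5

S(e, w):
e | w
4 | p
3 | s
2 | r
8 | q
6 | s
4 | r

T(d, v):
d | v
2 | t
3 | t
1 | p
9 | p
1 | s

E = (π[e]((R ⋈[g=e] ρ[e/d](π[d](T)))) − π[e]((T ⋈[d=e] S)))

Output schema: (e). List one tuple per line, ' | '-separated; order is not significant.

Stepwise |·|:
  R → 4
  T → 5
  π[d](T) → 5
  ρ[e/d](π[d](T)) → 5
  (R ⋈[g=e] ρ[e/d](π[d](T))) → 3
  π[e]((R ⋈[g=e] ρ[e/d](π[d](T)))) → 3
  T → 5
  S → 6
  (T ⋈[d=e] S) → 2
  π[e]((T ⋈[d=e] S)) → 2
  (π[e]((R ⋈[g=e] ρ[e/d](π[d](T)))) − π[e]((T ⋈[d=e] S))) → 3

== RESULT ==
e
1
1
9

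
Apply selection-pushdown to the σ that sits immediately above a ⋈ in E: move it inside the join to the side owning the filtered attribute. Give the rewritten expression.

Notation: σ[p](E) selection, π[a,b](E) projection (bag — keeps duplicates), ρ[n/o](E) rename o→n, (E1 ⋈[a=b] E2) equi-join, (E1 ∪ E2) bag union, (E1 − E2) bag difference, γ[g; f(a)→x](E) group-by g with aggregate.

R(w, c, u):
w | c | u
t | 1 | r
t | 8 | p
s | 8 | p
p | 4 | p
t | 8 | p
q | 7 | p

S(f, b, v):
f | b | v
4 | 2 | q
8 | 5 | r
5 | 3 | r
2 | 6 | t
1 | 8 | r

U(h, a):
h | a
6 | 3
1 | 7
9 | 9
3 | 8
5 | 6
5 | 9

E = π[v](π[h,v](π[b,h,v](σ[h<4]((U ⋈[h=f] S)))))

σ filters on h, owned by the left side.
E' = π[v](π[h,v](π[b,h,v]((σ[h<4](U) ⋈[h=f] S))))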